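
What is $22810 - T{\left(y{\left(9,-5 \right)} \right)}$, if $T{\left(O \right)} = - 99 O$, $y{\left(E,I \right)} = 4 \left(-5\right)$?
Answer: $20830$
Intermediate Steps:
$y{\left(E,I \right)} = -20$
$22810 - T{\left(y{\left(9,-5 \right)} \right)} = 22810 - \left(-99\right) \left(-20\right) = 22810 - 1980 = 20830$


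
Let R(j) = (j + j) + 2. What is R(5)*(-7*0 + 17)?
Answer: 204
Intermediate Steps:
R(j) = 2 + 2*j (R(j) = 2*j + 2 = 2 + 2*j)
R(5)*(-7*0 + 17) = (2 + 2*5)*(-7*0 + 17) = (2 + 10)*(0 + 17) = 12*17 = 204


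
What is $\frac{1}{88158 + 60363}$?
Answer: $\frac{1}{148521} \approx 6.7331 \cdot 10^{-6}$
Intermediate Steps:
$\frac{1}{88158 + 60363} = \frac{1}{148521}$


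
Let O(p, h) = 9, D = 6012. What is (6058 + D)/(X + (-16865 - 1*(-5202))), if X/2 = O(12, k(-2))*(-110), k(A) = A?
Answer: -12070/13643 ≈ -0.88470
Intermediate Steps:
X = -1980 (X = 2*(9*(-110)) = 2*(-990) = -1980)
(6058 + D)/(X + (-16865 - 1*(-5202))) = (6058 + 6012)/(-1980 + (-16865 - 1*(-5202))) = 12070/(-1980 + (-16865 + 5202)) = 12070/(-1980 - 11663) = 12070/(-13643) = 12070*(-1/13643) = -12070/13643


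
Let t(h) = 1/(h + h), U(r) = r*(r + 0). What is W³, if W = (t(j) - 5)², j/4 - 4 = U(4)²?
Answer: 1264589202210848342337601/80980417183744000000 ≈ 15616.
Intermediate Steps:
U(r) = r² (U(r) = r*r = r²)
j = 1040 (j = 16 + 4*(4²)² = 16 + 4*16² = 16 + 4*256 = 16 + 1024 = 1040)
t(h) = 1/(2*h)
W = 108139201/4326400 (W = ((½)/1040 - 5)² = ((½)*(1/1040) - 5)² = (1/2080 - 5)² = (-10399/2080)² = 108139201/4326400 ≈ 24.995)
W³ = (108139201/4326400)³ = 1264589202210848342337601/80980417183744000000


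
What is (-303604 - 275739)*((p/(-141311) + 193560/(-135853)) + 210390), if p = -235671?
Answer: -2339949916686738958539/19197523283 ≈ -1.2189e+11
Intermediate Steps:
(-303604 - 275739)*((p/(-141311) + 193560/(-135853)) + 210390) = (-303604 - 275739)*((-235671/(-141311) + 193560/(-135853)) + 210390) = -579343*((-235671*(-1/141311) + 193560*(-1/135853)) + 210390) = -579343*((235671/141311 - 193560/135853) + 210390) = -579343*(4664455203/19197523283 + 210390) = -579343*4038971587965573/19197523283 = -2339949916686738958539/19197523283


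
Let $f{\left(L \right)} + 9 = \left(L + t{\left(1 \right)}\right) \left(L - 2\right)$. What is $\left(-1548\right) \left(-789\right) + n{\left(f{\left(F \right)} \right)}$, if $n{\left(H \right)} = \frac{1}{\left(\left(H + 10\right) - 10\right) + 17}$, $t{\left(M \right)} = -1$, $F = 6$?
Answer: $\frac{34198417}{28} \approx 1.2214 \cdot 10^{6}$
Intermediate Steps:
$f{\left(L \right)} = -9 + \left(-1 + L\right) \left(-2 + L\right)$ ($f{\left(L \right)} = -9 + \left(L - 1\right) \left(L - 2\right) = -9 + \left(-1 + L\right) \left(-2 + L\right)$)
$n{\left(H \right)} = \frac{1}{17 + H}$ ($n{\left(H \right)} = \frac{1}{\left(\left(10 + H\right) - 10\right) + 17} = \frac{1}{H + 17} = \frac{1}{17 + H}$)
$\left(-1548\right) \left(-789\right) + n{\left(f{\left(F \right)} \right)} = \left(-1548\right) \left(-789\right) + \frac{1}{17 - \left(25 - 36\right)} = 1221372 + \frac{1}{17 - -11} = 1221372 + \frac{1}{17 + 11} = 1221372 + \frac{1}{28} = \frac{34198417}{28}$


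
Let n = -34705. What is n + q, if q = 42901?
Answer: 8196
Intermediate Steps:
n + q = -34705 + 42901 = 8196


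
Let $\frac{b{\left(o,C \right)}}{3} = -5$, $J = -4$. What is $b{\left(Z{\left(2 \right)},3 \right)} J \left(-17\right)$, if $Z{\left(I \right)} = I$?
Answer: $-1020$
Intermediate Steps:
$b{\left(o,C \right)} = -15$ ($b{\left(o,C \right)} = 3 \left(-5\right) = -15$)
$b{\left(Z{\left(2 \right)},3 \right)} J \left(-17\right) = \left(-15\right) \left(-4\right) \left(-17\right) = 60 \left(-17\right) = -1020$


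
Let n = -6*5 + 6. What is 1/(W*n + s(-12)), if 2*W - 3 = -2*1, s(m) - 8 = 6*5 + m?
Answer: 1/14 ≈ 0.071429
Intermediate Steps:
s(m) = 38 + m (s(m) = 8 + (6*5 + m) = 8 + (30 + m) = 38 + m)
W = ½ (W = 3/2 + (-2*1)/2 = 3/2 + (½)*(-2) = 3/2 - 1 = ½ ≈ 0.50000)
n = -24 (n = -30 + 6 = -24)
1/(W*n + s(-12)) = 1/((½)*(-24) + (38 - 12)) = 1/(-12 + 26) = 1/14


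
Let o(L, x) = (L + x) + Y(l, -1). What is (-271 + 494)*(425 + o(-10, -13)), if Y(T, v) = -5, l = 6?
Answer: 88531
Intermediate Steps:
o(L, x) = -5 + L + x (o(L, x) = (L + x) - 5 = -5 + L + x)
(-271 + 494)*(425 + o(-10, -13)) = (-271 + 494)*(425 + (-5 - 10 - 13)) = 223*(425 - 28) = 223*397 = 88531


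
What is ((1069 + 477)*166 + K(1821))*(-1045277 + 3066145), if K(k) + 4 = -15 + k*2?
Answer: 525949084812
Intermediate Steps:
K(k) = -19 + 2*k (K(k) = -4 + (-15 + k*2) = -4 + (-15 + 2*k) = -19 + 2*k)
((1069 + 477)*166 + K(1821))*(-1045277 + 3066145) = ((1069 + 477)*166 + (-19 + 2*1821))*(-1045277 + 3066145) = (1546*166 + (-19 + 3642))*2020868 = (256636 + 3623)*2020868 = 260259*2020868 = 525949084812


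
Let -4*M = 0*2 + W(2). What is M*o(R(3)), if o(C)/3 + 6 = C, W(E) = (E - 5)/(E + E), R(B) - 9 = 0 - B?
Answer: 0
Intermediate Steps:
R(B) = 9 - B (R(B) = 9 + (0 - B) = 9 - B)
W(E) = (-5 + E)/(2*E) (W(E) = (-5 + E)/((2*E)) = (-5 + E)*(1/(2*E)) = (-5 + E)/(2*E))
M = 3/16 (M = -(0*2 + (½)*(-5 + 2)/2)/4 = -(0 + (½)*(½)*(-3))/4 = -(0 - ¾)/4 = -¼*(-¾) = 3/16 ≈ 0.18750)
o(C) = -18 + 3*C
M*o(R(3)) = 3*(-18 + 3*(9 - 1*3))/16 = 3*(-18 + 3*(9 - 3))/16 = 3*(-18 + 3*6)/16 = 3*(-18 + 18)/16 = (3/16)*0 = 0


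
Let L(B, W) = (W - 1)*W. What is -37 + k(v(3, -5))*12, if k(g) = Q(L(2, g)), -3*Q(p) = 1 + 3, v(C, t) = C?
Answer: -53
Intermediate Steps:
L(B, W) = W*(-1 + W) (L(B, W) = (-1 + W)*W = W*(-1 + W))
Q(p) = -4/3 (Q(p) = -(1 + 3)/3 = -⅓*4 = -4/3)
k(g) = -4/3
-37 + k(v(3, -5))*12 = -37 - 4/3*12 = -37 - 16 = -53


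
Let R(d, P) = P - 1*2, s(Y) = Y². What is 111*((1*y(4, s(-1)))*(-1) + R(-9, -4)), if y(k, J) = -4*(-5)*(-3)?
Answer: 5994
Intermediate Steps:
y(k, J) = -60 (y(k, J) = 20*(-3) = -60)
R(d, P) = -2 + P (R(d, P) = P - 2 = -2 + P)
111*((1*y(4, s(-1)))*(-1) + R(-9, -4)) = 111*((1*(-60))*(-1) + (-2 - 4)) = 111*(-60*(-1) - 6) = 111*(60 - 6) = 111*54 = 5994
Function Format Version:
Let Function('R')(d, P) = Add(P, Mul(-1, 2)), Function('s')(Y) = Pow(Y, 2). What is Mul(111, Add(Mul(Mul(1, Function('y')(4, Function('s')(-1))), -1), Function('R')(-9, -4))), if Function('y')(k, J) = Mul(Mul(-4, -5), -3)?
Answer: 5994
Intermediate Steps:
Function('y')(k, J) = -60 (Function('y')(k, J) = Mul(20, -3) = -60)
Function('R')(d, P) = Add(-2, P) (Function('R')(d, P) = Add(P, -2) = Add(-2, P))
Mul(111, Add(Mul(Mul(1, Function('y')(4, Function('s')(-1))), -1), Function('R')(-9, -4))) = Mul(111, Add(Mul(Mul(1, -60), -1), Add(-2, -4))) = Mul(111, Add(Mul(-60, -1), -6)) = Mul(111, Add(60, -6)) = Mul(111, 54) = 5994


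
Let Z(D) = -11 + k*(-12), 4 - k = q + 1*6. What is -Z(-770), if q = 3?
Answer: -49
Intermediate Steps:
k = -5 (k = 4 - (3 + 1*6) = 4 - (3 + 6) = 4 - 1*9 = 4 - 9 = -5)
Z(D) = 49 (Z(D) = -11 - 5*(-12) = -11 + 60 = 49)
-Z(-770) = -1*49 = -49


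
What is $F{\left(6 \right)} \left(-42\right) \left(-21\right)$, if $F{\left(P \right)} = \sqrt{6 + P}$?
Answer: $1764 \sqrt{3} \approx 3055.3$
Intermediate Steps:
$F{\left(6 \right)} \left(-42\right) \left(-21\right) = \sqrt{6 + 6} \left(-42\right) \left(-21\right) = \sqrt{12} \left(-42\right) \left(-21\right) = 2 \sqrt{3} \left(-42\right) \left(-21\right) = - 84 \sqrt{3} \left(-21\right) = 1764 \sqrt{3}$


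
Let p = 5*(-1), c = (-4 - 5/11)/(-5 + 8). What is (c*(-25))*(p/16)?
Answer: -6125/528 ≈ -11.600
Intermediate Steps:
c = -49/33 (c = (-4 - 5*1/11)/3 = (-4 - 5/11)*(⅓) = -49/11*⅓ = -49/33 ≈ -1.4848)
p = -5
(c*(-25))*(p/16) = (-49/33*(-25))*(-5/16) = 1225*(-5*1/16)/33 = (1225/33)*(-5/16) = -6125/528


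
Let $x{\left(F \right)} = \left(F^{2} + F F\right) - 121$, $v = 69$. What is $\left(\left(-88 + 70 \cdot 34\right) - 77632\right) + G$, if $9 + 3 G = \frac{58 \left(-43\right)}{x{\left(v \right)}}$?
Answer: $- \frac{2124901123}{28203} \approx -75343.0$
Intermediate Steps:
$x{\left(F \right)} = -121 + 2 F^{2}$ ($x{\left(F \right)} = \left(F^{2} + F^{2}\right) - 121 = 2 F^{2} - 121 = -121 + 2 F^{2}$)
$G = - \frac{87103}{28203}$ ($G = -3 + \frac{58 \left(-43\right) \frac{1}{-121 + 2 \cdot 69^{2}}}{3} = -3 + \frac{\left(-2494\right) \frac{1}{-121 + 2 \cdot 4761}}{3} = -3 + \frac{\left(-2494\right) \frac{1}{-121 + 9522}}{3} = -3 + \frac{\left(-2494\right) \frac{1}{9401}}{3} = -3 + \frac{1}{3} \left(- \frac{2494}{9401}\right) = -3 - \frac{2494}{28203} = - \frac{87103}{28203} \approx -3.0884$)
$\left(\left(-88 + 70 \cdot 34\right) - 77632\right) + G = \left(\left(-88 + 70 \cdot 34\right) - 77632\right) - \frac{87103}{28203} = \left(\left(-88 + 2380\right) - 77632\right) - \frac{87103}{28203} = \left(2292 - 77632\right) - \frac{87103}{28203} = -75340 - \frac{87103}{28203} = - \frac{2124901123}{28203}$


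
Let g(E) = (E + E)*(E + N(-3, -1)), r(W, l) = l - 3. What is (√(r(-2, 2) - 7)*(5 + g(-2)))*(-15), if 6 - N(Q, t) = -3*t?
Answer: -30*I*√2 ≈ -42.426*I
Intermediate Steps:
N(Q, t) = 6 + 3*t (N(Q, t) = 6 - (-3)*t = 6 + 3*t)
r(W, l) = -3 + l
g(E) = 2*E*(3 + E) (g(E) = (E + E)*(E + (6 + 3*(-1))) = (2*E)*(E + (6 - 3)) = (2*E)*(E + 3) = (2*E)*(3 + E) = 2*E*(3 + E))
(√(r(-2, 2) - 7)*(5 + g(-2)))*(-15) = (√((-3 + 2) - 7)*(5 + 2*(-2)*(3 - 2)))*(-15) = (√(-1 - 7)*(5 + 2*(-2)*1))*(-15) = (√(-8)*(5 - 4))*(-15) = ((2*I*√2)*1)*(-15) = (2*I*√2)*(-15) = -30*I*√2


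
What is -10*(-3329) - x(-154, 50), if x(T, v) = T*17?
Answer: 35908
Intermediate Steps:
x(T, v) = 17*T
-10*(-3329) - x(-154, 50) = -10*(-3329) - 17*(-154) = 33290 - 1*(-2618) = 33290 + 2618 = 35908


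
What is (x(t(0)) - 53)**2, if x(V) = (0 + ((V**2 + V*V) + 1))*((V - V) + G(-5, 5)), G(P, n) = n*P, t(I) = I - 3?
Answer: 278784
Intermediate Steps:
t(I) = -3 + I
G(P, n) = P*n
x(V) = -25 - 50*V**2 (x(V) = (0 + ((V**2 + V*V) + 1))*((V - V) - 5*5) = (0 + ((V**2 + V**2) + 1))*(0 - 25) = (0 + (2*V**2 + 1))*(-25) = (0 + (1 + 2*V**2))*(-25) = (1 + 2*V**2)*(-25) = -25 - 50*V**2)
(x(t(0)) - 53)**2 = ((-25 - 50*(-3 + 0)**2) - 53)**2 = ((-25 - 50*(-3)**2) - 53)**2 = ((-25 - 50*9) - 53)**2 = ((-25 - 450) - 53)**2 = (-475 - 53)**2 = (-528)**2 = 278784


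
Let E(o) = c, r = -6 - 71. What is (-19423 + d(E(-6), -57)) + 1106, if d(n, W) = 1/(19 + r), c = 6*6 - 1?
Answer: -1062387/58 ≈ -18317.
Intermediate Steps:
c = 35 (c = 36 - 1 = 35)
r = -77
E(o) = 35
d(n, W) = -1/58 (d(n, W) = 1/(19 - 77) = 1/(-58) = -1/58)
(-19423 + d(E(-6), -57)) + 1106 = (-19423 - 1/58) + 1106 = -1126535/58 + 1106 = -1062387/58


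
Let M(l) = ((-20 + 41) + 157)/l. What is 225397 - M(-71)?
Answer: 16003365/71 ≈ 2.2540e+5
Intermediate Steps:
M(l) = 178/l (M(l) = (21 + 157)/l = 178/l)
225397 - M(-71) = 225397 - 178/(-71) = 225397 - 178*(-1)/71 = 225397 - 1*(-178/71) = 225397 + 178/71 = 16003365/71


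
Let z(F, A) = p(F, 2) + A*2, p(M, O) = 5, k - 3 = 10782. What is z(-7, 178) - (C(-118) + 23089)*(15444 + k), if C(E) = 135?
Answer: -609141935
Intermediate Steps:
k = 10785 (k = 3 + 10782 = 10785)
z(F, A) = 5 + 2*A (z(F, A) = 5 + A*2 = 5 + 2*A)
z(-7, 178) - (C(-118) + 23089)*(15444 + k) = (5 + 2*178) - (135 + 23089)*(15444 + 10785) = (5 + 356) - 23224*26229 = 361 - 1*609142296 = 361 - 609142296 = -609141935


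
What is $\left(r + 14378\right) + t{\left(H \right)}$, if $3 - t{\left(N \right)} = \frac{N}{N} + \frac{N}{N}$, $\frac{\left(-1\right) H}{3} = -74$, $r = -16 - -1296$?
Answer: $15659$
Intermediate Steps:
$r = 1280$ ($r = -16 + 1296 = 1280$)
$H = 222$ ($H = \left(-3\right) \left(-74\right) = 222$)
$t{\left(N \right)} = 1$ ($t{\left(N \right)} = 3 - \left(\frac{N}{N} + \frac{N}{N}\right) = 3 - \left(1 + 1\right) = 3 - 2 = 1$)
$\left(r + 14378\right) + t{\left(H \right)} = \left(1280 + 14378\right) + 1 = 15658 + 1 = 15659$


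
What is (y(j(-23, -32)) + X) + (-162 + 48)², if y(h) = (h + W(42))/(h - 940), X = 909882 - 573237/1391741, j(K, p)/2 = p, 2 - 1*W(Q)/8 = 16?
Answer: 322386112154215/349326991 ≈ 9.2288e+5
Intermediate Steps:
W(Q) = -112 (W(Q) = 16 - 8*16 = 16 - 128 = -112)
j(K, p) = 2*p
X = 1266319511325/1391741 (X = 909882 - 573237*1/1391741 = 909882 - 573237/1391741 = 1266319511325/1391741 ≈ 9.0988e+5)
y(h) = (-112 + h)/(-940 + h) (y(h) = (h - 112)/(h - 940) = (-112 + h)/(-940 + h))
(y(j(-23, -32)) + X) + (-162 + 48)² = ((-112 + 2*(-32))/(-940 + 2*(-32)) + 1266319511325/1391741) + (-162 + 48)² = ((-112 - 64)/(-940 - 64) + 1266319511325/1391741) + (-114)² = (-176/(-1004) + 1266319511325/1391741) + 12996 = (-1/1004*(-176) + 1266319511325/1391741) + 12996 = (44/251 + 1266319511325/1391741) + 12996 = 317846258579179/349326991 + 12996 = 322386112154215/349326991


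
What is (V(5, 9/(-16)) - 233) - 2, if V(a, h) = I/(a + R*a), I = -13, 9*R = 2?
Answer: -13042/55 ≈ -237.13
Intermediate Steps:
R = 2/9 (R = (⅑)*2 = 2/9 ≈ 0.22222)
V(a, h) = -117/(11*a) (V(a, h) = -13/(a + 2*a/9) = -13*9/(11*a) = -117/(11*a))
(V(5, 9/(-16)) - 233) - 2 = (-117/11/5 - 233) - 2 = (-117/11*⅕ - 233) - 2 = (-117/55 - 233) - 2 = -12932/55 - 2 = -13042/55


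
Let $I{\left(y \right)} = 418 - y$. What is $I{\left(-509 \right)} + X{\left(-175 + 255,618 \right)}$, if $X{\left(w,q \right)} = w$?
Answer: $1007$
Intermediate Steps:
$I{\left(-509 \right)} + X{\left(-175 + 255,618 \right)} = \left(418 - -509\right) + \left(-175 + 255\right) = \left(418 + 509\right) + 80 = 927 + 80 = 1007$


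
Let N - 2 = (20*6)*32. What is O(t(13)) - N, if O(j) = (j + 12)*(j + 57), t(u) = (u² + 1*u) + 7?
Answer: 45604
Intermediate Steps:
t(u) = 7 + u + u² (t(u) = (u² + u) + 7 = (u + u²) + 7 = 7 + u + u²)
O(j) = (12 + j)*(57 + j)
N = 3842 (N = 2 + (20*6)*32 = 2 + 120*32 = 2 + 3840 = 3842)
O(t(13)) - N = (684 + (7 + 13 + 13²)² + 69*(7 + 13 + 13²)) - 1*3842 = (684 + (7 + 13 + 169)² + 69*(7 + 13 + 169)) - 3842 = (684 + 189² + 69*189) - 3842 = (684 + 35721 + 13041) - 3842 = 49446 - 3842 = 45604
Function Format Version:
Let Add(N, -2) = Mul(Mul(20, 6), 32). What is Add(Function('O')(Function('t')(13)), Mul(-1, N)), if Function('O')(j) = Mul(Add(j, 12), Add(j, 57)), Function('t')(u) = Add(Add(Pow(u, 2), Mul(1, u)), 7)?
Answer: 45604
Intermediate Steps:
Function('t')(u) = Add(7, u, Pow(u, 2)) (Function('t')(u) = Add(Add(Pow(u, 2), u), 7) = Add(Add(u, Pow(u, 2)), 7) = Add(7, u, Pow(u, 2)))
Function('O')(j) = Mul(Add(12, j), Add(57, j))
N = 3842 (N = Add(2, Mul(Mul(20, 6), 32)) = Add(2, Mul(120, 32)) = Add(2, 3840) = 3842)
Add(Function('O')(Function('t')(13)), Mul(-1, N)) = Add(Add(684, Pow(Add(7, 13, Pow(13, 2)), 2), Mul(69, Add(7, 13, Pow(13, 2)))), Mul(-1, 3842)) = Add(Add(684, Pow(Add(7, 13, 169), 2), Mul(69, Add(7, 13, 169))), -3842) = Add(Add(684, Pow(189, 2), Mul(69, 189)), -3842) = Add(Add(684, 35721, 13041), -3842) = Add(49446, -3842) = 45604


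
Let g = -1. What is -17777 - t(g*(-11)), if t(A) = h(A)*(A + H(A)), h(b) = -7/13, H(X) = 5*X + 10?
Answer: -230569/13 ≈ -17736.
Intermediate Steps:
H(X) = 10 + 5*X
h(b) = -7/13 (h(b) = -7*1/13 = -7/13)
t(A) = -70/13 - 42*A/13 (t(A) = -7*(A + (10 + 5*A))/13 = -7*(10 + 6*A)/13 = -70/13 - 42*A/13)
-17777 - t(g*(-11)) = -17777 - (-70/13 - (-42)*(-11)/13) = -17777 - (-70/13 - 42/13*11) = -17777 - (-70/13 - 462/13) = -17777 - 1*(-532/13) = -17777 + 532/13 = -230569/13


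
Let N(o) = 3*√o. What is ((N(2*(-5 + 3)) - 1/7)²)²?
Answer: 3101113/2401 + 42312*I/343 ≈ 1291.6 + 123.36*I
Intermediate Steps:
((N(2*(-5 + 3)) - 1/7)²)² = ((3*√(2*(-5 + 3)) - 1/7)²)² = ((3*√(2*(-2)) - 1*⅐)²)² = ((3*√(-4) - ⅐)²)² = ((3*(2*I) - ⅐)²)² = ((6*I - ⅐)²)² = ((-⅐ + 6*I)²)² = (-⅐ + 6*I)⁴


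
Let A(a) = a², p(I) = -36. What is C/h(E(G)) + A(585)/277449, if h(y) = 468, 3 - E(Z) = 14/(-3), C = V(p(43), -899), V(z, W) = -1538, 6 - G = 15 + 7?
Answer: -44425877/21641022 ≈ -2.0529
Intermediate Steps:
G = -16 (G = 6 - (15 + 7) = 6 - 1*22 = 6 - 22 = -16)
C = -1538
E(Z) = 23/3 (E(Z) = 3 - 14/(-3) = 3 - 14*(-1)/3 = 3 - 1*(-14/3) = 3 + 14/3 = 23/3)
C/h(E(G)) + A(585)/277449 = -1538/468 + 585²/277449 = -1538*1/468 + 342225*(1/277449) = -769/234 + 114075/92483 = -44425877/21641022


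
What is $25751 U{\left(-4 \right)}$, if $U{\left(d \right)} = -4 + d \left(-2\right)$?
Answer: $103004$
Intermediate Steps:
$U{\left(d \right)} = -4 - 2 d$
$25751 U{\left(-4 \right)} = 25751 \left(-4 - -8\right) = 25751 \left(-4 + 8\right) = 25751 \cdot 4 = 103004$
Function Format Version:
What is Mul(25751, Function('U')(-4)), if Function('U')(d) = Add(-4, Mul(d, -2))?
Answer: 103004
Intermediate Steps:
Function('U')(d) = Add(-4, Mul(-2, d))
Mul(25751, Function('U')(-4)) = Mul(25751, Add(-4, Mul(-2, -4))) = Mul(25751, Add(-4, 8)) = Mul(25751, 4) = 103004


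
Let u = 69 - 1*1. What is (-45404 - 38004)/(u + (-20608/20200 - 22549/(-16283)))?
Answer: -3429284471600/2810782317 ≈ -1220.0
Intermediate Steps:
u = 68 (u = 69 - 1 = 68)
(-45404 - 38004)/(u + (-20608/20200 - 22549/(-16283))) = (-45404 - 38004)/(68 + (-20608/20200 - 22549/(-16283))) = -83408/(68 + (-20608*1/20200 - 22549*(-1/16283))) = -83408/(68 + (-2576/2525 + 22549/16283)) = -83408/(68 + 14991217/41114575) = -83408/2810782317/41114575 = -83408*41114575/2810782317 = -3429284471600/2810782317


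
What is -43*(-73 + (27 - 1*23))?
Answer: 2967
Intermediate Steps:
-43*(-73 + (27 - 1*23)) = -43*(-73 + (27 - 23)) = -43*(-73 + 4) = -43*(-69) = 2967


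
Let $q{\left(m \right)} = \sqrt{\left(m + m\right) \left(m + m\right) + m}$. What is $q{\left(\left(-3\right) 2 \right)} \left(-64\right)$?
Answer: $- 64 \sqrt{138} \approx -751.83$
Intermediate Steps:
$q{\left(m \right)} = \sqrt{m + 4 m^{2}}$ ($q{\left(m \right)} = \sqrt{2 m 2 m + m} = \sqrt{4 m^{2} + m} = \sqrt{m + 4 m^{2}}$)
$q{\left(\left(-3\right) 2 \right)} \left(-64\right) = \sqrt{\left(-3\right) 2 \left(1 + 4 \left(\left(-3\right) 2\right)\right)} \left(-64\right) = \sqrt{- 6 \left(1 + 4 \left(-6\right)\right)} \left(-64\right) = \sqrt{- 6 \left(1 - 24\right)} \left(-64\right) = \sqrt{\left(-6\right) \left(-23\right)} \left(-64\right) = \sqrt{138} \left(-64\right) = - 64 \sqrt{138}$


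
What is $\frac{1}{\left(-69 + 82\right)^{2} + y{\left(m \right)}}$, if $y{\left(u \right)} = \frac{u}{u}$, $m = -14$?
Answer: $\frac{1}{170} \approx 0.0058824$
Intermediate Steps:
$y{\left(u \right)} = 1$
$\frac{1}{\left(-69 + 82\right)^{2} + y{\left(m \right)}} = \frac{1}{\left(-69 + 82\right)^{2} + 1} = \frac{1}{13^{2} + 1} = \frac{1}{169 + 1} = \frac{1}{170}$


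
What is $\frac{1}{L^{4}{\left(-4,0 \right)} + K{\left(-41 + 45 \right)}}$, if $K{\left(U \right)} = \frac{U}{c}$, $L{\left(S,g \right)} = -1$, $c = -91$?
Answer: $\frac{91}{87} \approx 1.046$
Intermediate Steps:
$K{\left(U \right)} = - \frac{U}{91}$ ($K{\left(U \right)} = \frac{U}{-91} = U \left(- \frac{1}{91}\right) = - \frac{U}{91}$)
$\frac{1}{L^{4}{\left(-4,0 \right)} + K{\left(-41 + 45 \right)}} = \frac{1}{\left(-1\right)^{4} - \frac{-41 + 45}{91}} = \frac{1}{1 - \frac{4}{91}} = \frac{1}{\frac{87}{91}} = \frac{91}{87}$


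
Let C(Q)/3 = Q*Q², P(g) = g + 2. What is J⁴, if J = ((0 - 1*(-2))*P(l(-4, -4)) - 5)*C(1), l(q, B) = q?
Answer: 531441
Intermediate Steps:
P(g) = 2 + g
C(Q) = 3*Q³ (C(Q) = 3*(Q*Q²) = 3*Q³)
J = -27 (J = ((0 - 1*(-2))*(2 - 4) - 5)*(3*1³) = ((0 + 2)*(-2) - 5)*(3*1) = (2*(-2) - 5)*3 = (-4 - 5)*3 = -9*3 = -27)
J⁴ = (-27)⁴ = 531441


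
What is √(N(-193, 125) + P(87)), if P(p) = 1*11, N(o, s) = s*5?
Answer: 2*√159 ≈ 25.219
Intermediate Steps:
N(o, s) = 5*s
P(p) = 11
√(N(-193, 125) + P(87)) = √(5*125 + 11) = √(625 + 11) = √636 = 2*√159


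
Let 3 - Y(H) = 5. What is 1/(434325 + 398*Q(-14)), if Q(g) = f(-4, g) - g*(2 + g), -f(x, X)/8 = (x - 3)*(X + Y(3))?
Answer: 1/10853 ≈ 9.2140e-5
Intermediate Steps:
Y(H) = -2 (Y(H) = 3 - 1*5 = 3 - 5 = -2)
f(x, X) = -8*(-3 + x)*(-2 + X) (f(x, X) = -8*(x - 3)*(X - 2) = -8*(-3 + x)*(-2 + X))
Q(g) = -112 + 56*g - g*(2 + g) (Q(g) = (-48 + 16*(-4) + 24*g - 8*g*(-4)) - g*(2 + g) = (-48 - 64 + 24*g + 32*g) - g*(2 + g) = (-112 + 56*g) - g*(2 + g) = -112 + 56*g - g*(2 + g))
1/(434325 + 398*Q(-14)) = 1/(434325 + 398*(-112 - 1*(-14)² + 54*(-14))) = 1/(434325 + 398*(-112 - 1*196 - 756)) = 1/(434325 + 398*(-112 - 196 - 756)) = 1/(434325 + 398*(-1064)) = 1/(434325 - 423472) = 1/10853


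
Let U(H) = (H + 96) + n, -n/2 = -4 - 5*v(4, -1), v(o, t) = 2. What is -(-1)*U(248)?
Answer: 372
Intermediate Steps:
n = 28 (n = -2*(-4 - 5*2) = -2*(-4 - 10) = -2*(-14) = 28)
U(H) = 124 + H (U(H) = (H + 96) + 28 = (96 + H) + 28 = 124 + H)
-(-1)*U(248) = -(-1)*(124 + 248) = -(-1)*372 = -1*(-372) = 372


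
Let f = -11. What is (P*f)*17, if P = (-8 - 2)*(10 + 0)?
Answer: 18700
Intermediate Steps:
P = -100 (P = -10*10 = -100)
(P*f)*17 = -100*(-11)*17 = 1100*17 = 18700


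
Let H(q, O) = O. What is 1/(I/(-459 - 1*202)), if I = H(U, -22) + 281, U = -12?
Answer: -661/259 ≈ -2.5521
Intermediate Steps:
I = 259 (I = -22 + 281 = 259)
1/(I/(-459 - 1*202)) = 1/(259/(-459 - 1*202)) = 1/(259/(-459 - 202)) = 1/(259/(-661)) = 1/(259*(-1/661)) = 1/(-259/661) = -661/259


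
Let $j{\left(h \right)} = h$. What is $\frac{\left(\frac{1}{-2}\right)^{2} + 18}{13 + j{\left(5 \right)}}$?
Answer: $\frac{73}{72} \approx 1.0139$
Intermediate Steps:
$\frac{\left(\frac{1}{-2}\right)^{2} + 18}{13 + j{\left(5 \right)}} = \frac{\left(\frac{1}{-2}\right)^{2} + 18}{13 + 5} = \frac{\left(- \frac{1}{2}\right)^{2} + 18}{18} = \left(\frac{1}{4} + 18\right) \frac{1}{18} = \frac{73}{4} \cdot \frac{1}{18} = \frac{73}{72}$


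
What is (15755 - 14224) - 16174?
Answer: -14643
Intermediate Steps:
(15755 - 14224) - 16174 = 1531 - 16174 = -14643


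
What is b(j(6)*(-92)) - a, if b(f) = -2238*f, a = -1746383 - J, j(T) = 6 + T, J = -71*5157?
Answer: 3850988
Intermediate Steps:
J = -366147
a = -1380236 (a = -1746383 - 1*(-366147) = -1746383 + 366147 = -1380236)
b(j(6)*(-92)) - a = -2238*(6 + 6)*(-92) - 1*(-1380236) = -26856*(-92) + 1380236 = -2238*(-1104) + 1380236 = 2470752 + 1380236 = 3850988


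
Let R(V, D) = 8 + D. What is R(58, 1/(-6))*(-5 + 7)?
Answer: 47/3 ≈ 15.667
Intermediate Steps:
R(58, 1/(-6))*(-5 + 7) = (8 + 1/(-6))*(-5 + 7) = (8 - 1/6)*2 = (47/6)*2 = 47/3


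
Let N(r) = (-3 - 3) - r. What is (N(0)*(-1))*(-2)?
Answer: -12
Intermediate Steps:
N(r) = -6 - r
(N(0)*(-1))*(-2) = ((-6 - 1*0)*(-1))*(-2) = ((-6 + 0)*(-1))*(-2) = -6*(-1)*(-2) = 6*(-2) = -12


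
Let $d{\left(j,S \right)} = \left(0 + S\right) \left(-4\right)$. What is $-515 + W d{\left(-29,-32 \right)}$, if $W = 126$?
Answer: $15613$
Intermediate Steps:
$d{\left(j,S \right)} = - 4 S$ ($d{\left(j,S \right)} = S \left(-4\right) = - 4 S$)
$-515 + W d{\left(-29,-32 \right)} = -515 + 126 \left(\left(-4\right) \left(-32\right)\right) = -515 + 126 \cdot 128 = -515 + 16128 = 15613$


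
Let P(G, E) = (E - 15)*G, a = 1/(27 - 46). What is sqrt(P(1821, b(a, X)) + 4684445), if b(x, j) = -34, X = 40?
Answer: 4*sqrt(287201) ≈ 2143.6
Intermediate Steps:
a = -1/19 (a = 1/(-19) = -1/19 ≈ -0.052632)
P(G, E) = G*(-15 + E) (P(G, E) = (-15 + E)*G = G*(-15 + E))
sqrt(P(1821, b(a, X)) + 4684445) = sqrt(1821*(-15 - 34) + 4684445) = sqrt(1821*(-49) + 4684445) = sqrt(-89229 + 4684445) = sqrt(4595216) = 4*sqrt(287201)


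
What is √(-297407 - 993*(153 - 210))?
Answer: I*√240806 ≈ 490.72*I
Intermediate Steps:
√(-297407 - 993*(153 - 210)) = √(-297407 - 993*(-57)) = √(-297407 + 56601) = √(-240806) = I*√240806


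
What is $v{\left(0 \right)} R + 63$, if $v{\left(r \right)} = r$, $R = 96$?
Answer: $63$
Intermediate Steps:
$v{\left(0 \right)} R + 63 = 0 \cdot 96 + 63 = 0 + 63 = 63$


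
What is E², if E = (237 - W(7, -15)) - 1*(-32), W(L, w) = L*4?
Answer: 58081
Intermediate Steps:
W(L, w) = 4*L
E = 241 (E = (237 - 4*7) - 1*(-32) = (237 - 1*28) + 32 = (237 - 28) + 32 = 209 + 32 = 241)
E² = 241² = 58081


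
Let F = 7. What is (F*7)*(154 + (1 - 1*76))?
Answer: 3871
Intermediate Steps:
(F*7)*(154 + (1 - 1*76)) = (7*7)*(154 + (1 - 1*76)) = 49*(154 + (1 - 76)) = 49*(154 - 75) = 49*79 = 3871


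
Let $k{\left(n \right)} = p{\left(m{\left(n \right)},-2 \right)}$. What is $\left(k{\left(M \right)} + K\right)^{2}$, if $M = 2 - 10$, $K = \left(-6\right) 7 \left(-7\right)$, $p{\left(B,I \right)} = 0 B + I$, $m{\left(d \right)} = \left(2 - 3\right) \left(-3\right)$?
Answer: $85264$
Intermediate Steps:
$m{\left(d \right)} = 3$ ($m{\left(d \right)} = \left(-1\right) \left(-3\right) = 3$)
$p{\left(B,I \right)} = I$ ($p{\left(B,I \right)} = 0 + I = I$)
$K = 294$ ($K = \left(-42\right) \left(-7\right) = 294$)
$M = -8$
$k{\left(n \right)} = -2$
$\left(k{\left(M \right)} + K\right)^{2} = \left(-2 + 294\right)^{2} = 292^{2} = 85264$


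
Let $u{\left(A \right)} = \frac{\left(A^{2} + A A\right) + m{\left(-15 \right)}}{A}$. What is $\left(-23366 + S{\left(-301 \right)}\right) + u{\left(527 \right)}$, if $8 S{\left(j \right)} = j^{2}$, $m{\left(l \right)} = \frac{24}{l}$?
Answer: $- \frac{231603389}{21080} \approx -10987.0$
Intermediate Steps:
$S{\left(j \right)} = \frac{j^{2}}{8}$
$u{\left(A \right)} = \frac{- \frac{8}{5} + 2 A^{2}}{A}$ ($u{\left(A \right)} = \frac{\left(A^{2} + A A\right) + \frac{24}{-15}}{A} = \frac{\left(A^{2} + A^{2}\right) + 24 \left(- \frac{1}{15}\right)}{A} = \frac{2 A^{2} - \frac{8}{5}}{A} = \frac{- \frac{8}{5} + 2 A^{2}}{A}$)
$\left(-23366 + S{\left(-301 \right)}\right) + u{\left(527 \right)} = \left(-23366 + \frac{\left(-301\right)^{2}}{8}\right) + \left(2 \cdot 527 - \frac{8}{5 \cdot 527}\right) = \left(-23366 + \frac{1}{8} \cdot 90601\right) + \left(1054 - \frac{8}{2635}\right) = \left(-23366 + \frac{90601}{8}\right) + \left(1054 - \frac{8}{2635}\right) = - \frac{96327}{8} + \frac{2777282}{2635} = - \frac{231603389}{21080}$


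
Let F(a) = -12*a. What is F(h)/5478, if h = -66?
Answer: 12/83 ≈ 0.14458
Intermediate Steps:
F(h)/5478 = -12*(-66)/5478 = 792*(1/5478) = 12/83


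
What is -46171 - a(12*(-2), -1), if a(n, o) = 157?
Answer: -46328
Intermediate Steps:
-46171 - a(12*(-2), -1) = -46171 - 1*157 = -46171 - 157 = -46328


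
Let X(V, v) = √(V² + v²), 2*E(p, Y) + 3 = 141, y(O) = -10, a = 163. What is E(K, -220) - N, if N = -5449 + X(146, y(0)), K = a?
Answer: 5518 - 2*√5354 ≈ 5371.7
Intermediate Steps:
K = 163
E(p, Y) = 69 (E(p, Y) = -3/2 + (½)*141 = -3/2 + 141/2 = 69)
N = -5449 + 2*√5354 (N = -5449 + √(146² + (-10)²) = -5449 + √(21316 + 100) = -5449 + √21416 = -5449 + 2*√5354 ≈ -5302.7)
E(K, -220) - N = 69 - (-5449 + 2*√5354) = 69 + (5449 - 2*√5354) = 5518 - 2*√5354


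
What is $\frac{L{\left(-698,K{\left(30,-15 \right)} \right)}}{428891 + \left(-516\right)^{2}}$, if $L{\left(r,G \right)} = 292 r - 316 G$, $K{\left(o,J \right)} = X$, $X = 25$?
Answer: $- \frac{211716}{695147} \approx -0.30456$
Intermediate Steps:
$K{\left(o,J \right)} = 25$
$L{\left(r,G \right)} = - 316 G + 292 r$
$\frac{L{\left(-698,K{\left(30,-15 \right)} \right)}}{428891 + \left(-516\right)^{2}} = \frac{\left(-316\right) 25 + 292 \left(-698\right)}{428891 + \left(-516\right)^{2}} = \frac{-7900 - 203816}{428891 + 266256} = - \frac{211716}{695147}$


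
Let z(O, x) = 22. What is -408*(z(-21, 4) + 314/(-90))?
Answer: -113288/15 ≈ -7552.5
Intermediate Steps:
-408*(z(-21, 4) + 314/(-90)) = -408*(22 + 314/(-90)) = -408*(22 + 314*(-1/90)) = -408*(22 - 157/45) = -408*833/45 = -113288/15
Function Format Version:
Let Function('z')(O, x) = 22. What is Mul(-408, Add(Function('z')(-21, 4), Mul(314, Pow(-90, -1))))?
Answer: Rational(-113288, 15) ≈ -7552.5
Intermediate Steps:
Mul(-408, Add(Function('z')(-21, 4), Mul(314, Pow(-90, -1)))) = Mul(-408, Add(22, Mul(314, Pow(-90, -1)))) = Mul(-408, Add(22, Mul(314, Rational(-1, 90)))) = Mul(-408, Add(22, Rational(-157, 45))) = Mul(-408, Rational(833, 45)) = Rational(-113288, 15)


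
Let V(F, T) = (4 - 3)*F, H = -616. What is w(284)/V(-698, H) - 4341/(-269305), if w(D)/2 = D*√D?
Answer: 4341/269305 - 568*√71/349 ≈ -13.697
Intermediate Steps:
w(D) = 2*D^(3/2) (w(D) = 2*(D*√D) = 2*D^(3/2))
V(F, T) = F (V(F, T) = 1*F = F)
w(284)/V(-698, H) - 4341/(-269305) = (2*284^(3/2))/(-698) - 4341/(-269305) = (2*(568*√71))*(-1/698) - 4341*(-1/269305) = (1136*√71)*(-1/698) + 4341/269305 = -568*√71/349 + 4341/269305 = 4341/269305 - 568*√71/349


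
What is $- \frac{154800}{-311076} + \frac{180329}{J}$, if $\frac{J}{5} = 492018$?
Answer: $\frac{12136609889}{21257637690} \approx 0.57093$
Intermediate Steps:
$J = 2460090$ ($J = 5 \cdot 492018 = 2460090$)
$- \frac{154800}{-311076} + \frac{180329}{J} = - \frac{154800}{-311076} + \frac{180329}{2460090} = \left(-154800\right) \left(- \frac{1}{311076}\right) + 180329 \cdot \frac{1}{2460090} = \frac{4300}{8641} + \frac{180329}{2460090} = \frac{12136609889}{21257637690}$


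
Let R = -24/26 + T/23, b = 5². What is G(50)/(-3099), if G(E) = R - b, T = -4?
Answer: 2601/308867 ≈ 0.0084211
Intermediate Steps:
b = 25
R = -328/299 (R = -24/26 - 4/23 = -24*1/26 - 4*1/23 = -12/13 - 4/23 = -328/299 ≈ -1.0970)
G(E) = -7803/299 (G(E) = -328/299 - 1*25 = -328/299 - 25 = -7803/299)
G(50)/(-3099) = -7803/299/(-3099) = -7803/299*(-1/3099) = 2601/308867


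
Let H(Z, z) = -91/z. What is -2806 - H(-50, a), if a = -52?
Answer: -11231/4 ≈ -2807.8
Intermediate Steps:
-2806 - H(-50, a) = -2806 - (-91)/(-52) = -2806 - (-91)*(-1)/52 = -2806 - 1*7/4 = -2806 - 7/4 = -11231/4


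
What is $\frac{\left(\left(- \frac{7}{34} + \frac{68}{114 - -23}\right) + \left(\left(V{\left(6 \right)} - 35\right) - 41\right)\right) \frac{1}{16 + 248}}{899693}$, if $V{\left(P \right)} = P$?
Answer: $- \frac{324707}{1106363278416} \approx -2.9349 \cdot 10^{-7}$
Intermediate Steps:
$\frac{\left(\left(- \frac{7}{34} + \frac{68}{114 - -23}\right) + \left(\left(V{\left(6 \right)} - 35\right) - 41\right)\right) \frac{1}{16 + 248}}{899693} = \frac{\left(\left(- \frac{7}{34} + \frac{68}{114 - -23}\right) + \left(\left(6 - 35\right) - 41\right)\right) \frac{1}{16 + 248}}{899693} = \frac{\left(\left(-7\right) \frac{1}{34} + \frac{68}{114 + 23}\right) - 70}{264} \cdot \frac{1}{899693} = \left(\left(- \frac{7}{34} + \frac{68}{137}\right) - 70\right) \frac{1}{264} \cdot \frac{1}{899693} = \left(\frac{1353}{4658} - 70\right) \frac{1}{264} \cdot \frac{1}{899693} = \left(- \frac{324707}{4658}\right) \frac{1}{264} \cdot \frac{1}{899693} = \left(- \frac{324707}{1229712}\right) \frac{1}{899693} = - \frac{324707}{1106363278416}$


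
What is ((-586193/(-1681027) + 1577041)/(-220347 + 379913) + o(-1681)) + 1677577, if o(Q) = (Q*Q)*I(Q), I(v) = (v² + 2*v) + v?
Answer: 1069006238824411927869125/134117377141 ≈ 7.9707e+12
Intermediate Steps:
I(v) = v² + 3*v
o(Q) = Q³*(3 + Q) (o(Q) = (Q*Q)*(Q*(3 + Q)) = Q²*(Q*(3 + Q)) = Q³*(3 + Q))
((-586193/(-1681027) + 1577041)/(-220347 + 379913) + o(-1681)) + 1677577 = ((-586193/(-1681027) + 1577041)/(-220347 + 379913) + (-1681)³*(3 - 1681)) + 1677577 = ((-586193*(-1/1681027) + 1577041)/159566 - 4750104241*(-1678)) + 1677577 = ((586193/1681027 + 1577041)*(1/159566) + 7970674916398) + 1677577 = ((2651049087300/1681027)*(1/159566) + 7970674916398) + 1677577 = (1325524543650/134117377141 + 7970674916398) + 1677577 = 1069006013832184735801768/134117377141 + 1677577 = 1069006238824411927869125/134117377141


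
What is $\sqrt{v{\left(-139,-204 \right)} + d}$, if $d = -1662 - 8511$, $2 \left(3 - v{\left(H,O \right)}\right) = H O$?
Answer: $2 i \sqrt{6087} \approx 156.04 i$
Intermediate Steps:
$v{\left(H,O \right)} = 3 - \frac{H O}{2}$
$d = -10173$ ($d = -1662 - 8511 = -10173$)
$\sqrt{v{\left(-139,-204 \right)} + d} = \sqrt{\left(3 - \left(- \frac{139}{2}\right) \left(-204\right)\right) - 10173} = \sqrt{\left(3 - 14178\right) - 10173} = \sqrt{-14175 - 10173} = \sqrt{-24348} = 2 i \sqrt{6087}$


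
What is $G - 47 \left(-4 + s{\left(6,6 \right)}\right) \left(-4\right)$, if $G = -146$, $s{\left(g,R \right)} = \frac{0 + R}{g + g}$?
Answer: $-804$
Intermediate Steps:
$s{\left(g,R \right)} = \frac{R}{2 g}$
$G - 47 \left(-4 + s{\left(6,6 \right)}\right) \left(-4\right) = -146 - 47 \left(-4 + \frac{1}{2} \cdot 6 \cdot \frac{1}{6}\right) \left(-4\right) = -146 - 47 \left(-4 + \frac{1}{2}\right) \left(-4\right) = -146 - 47 \left(\left(- \frac{7}{2}\right) \left(-4\right)\right) = -146 - 658 = -804$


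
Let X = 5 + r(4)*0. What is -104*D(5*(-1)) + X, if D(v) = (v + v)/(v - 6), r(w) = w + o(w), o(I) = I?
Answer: -985/11 ≈ -89.545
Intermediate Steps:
r(w) = 2*w (r(w) = w + w = 2*w)
D(v) = 2*v/(-6 + v) (D(v) = (2*v)/(-6 + v) = 2*v/(-6 + v))
X = 5 (X = 5 + (2*4)*0 = 5 + 8*0 = 5 + 0 = 5)
-104*D(5*(-1)) + X = -208*5*(-1)/(-6 + 5*(-1)) + 5 = -208*(-5)/(-6 - 5) + 5 = -208*(-5)/(-11) + 5 = -208*(-5)*(-1)/11 + 5 = -104*10/11 + 5 = -1040/11 + 5 = -985/11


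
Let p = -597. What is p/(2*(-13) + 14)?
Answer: 199/4 ≈ 49.750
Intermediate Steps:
p/(2*(-13) + 14) = -597/(2*(-13) + 14) = -597/(-26 + 14) = -597/(-12) = -597*(-1/12) = 199/4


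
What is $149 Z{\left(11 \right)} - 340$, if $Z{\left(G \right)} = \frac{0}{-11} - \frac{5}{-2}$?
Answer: $\frac{65}{2} \approx 32.5$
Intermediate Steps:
$Z{\left(G \right)} = \frac{5}{2}$ ($Z{\left(G \right)} = 0 \left(- \frac{1}{11}\right) - - \frac{5}{2} = 0 + \frac{5}{2} = \frac{5}{2}$)
$149 Z{\left(11 \right)} - 340 = 149 \cdot \frac{5}{2} - 340 = \frac{745}{2} - 340 = \frac{65}{2}$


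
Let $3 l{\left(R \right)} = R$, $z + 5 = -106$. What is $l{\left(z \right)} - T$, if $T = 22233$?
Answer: $-22270$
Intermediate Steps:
$z = -111$ ($z = -5 - 106 = -111$)
$l{\left(R \right)} = \frac{R}{3}$
$l{\left(z \right)} - T = \frac{1}{3} \left(-111\right) - 22233 = -37 - 22233 = -22270$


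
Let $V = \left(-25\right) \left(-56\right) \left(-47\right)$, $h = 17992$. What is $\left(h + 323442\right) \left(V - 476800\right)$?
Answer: $-185262088400$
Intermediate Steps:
$V = -65800$ ($V = 1400 \left(-47\right) = -65800$)
$\left(h + 323442\right) \left(V - 476800\right) = \left(17992 + 323442\right) \left(-65800 - 476800\right) = 341434 \left(-542600\right) = -185262088400$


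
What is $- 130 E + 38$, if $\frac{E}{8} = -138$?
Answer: $143558$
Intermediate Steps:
$E = -1104$ ($E = 8 \left(-138\right) = -1104$)
$- 130 E + 38 = \left(-130\right) \left(-1104\right) + 38 = 143520 + 38 = 143558$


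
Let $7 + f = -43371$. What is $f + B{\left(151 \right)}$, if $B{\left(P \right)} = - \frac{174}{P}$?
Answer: $- \frac{6550252}{151} \approx -43379.0$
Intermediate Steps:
$f = -43378$ ($f = -7 - 43371 = -43378$)
$f + B{\left(151 \right)} = -43378 - \frac{174}{151} = - \frac{6550252}{151}$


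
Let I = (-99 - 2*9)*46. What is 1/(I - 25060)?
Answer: -1/30442 ≈ -3.2849e-5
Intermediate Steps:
I = -5382 (I = (-99 - 18)*46 = -117*46 = -5382)
1/(I - 25060) = 1/(-5382 - 25060) = 1/(-30442) = -1/30442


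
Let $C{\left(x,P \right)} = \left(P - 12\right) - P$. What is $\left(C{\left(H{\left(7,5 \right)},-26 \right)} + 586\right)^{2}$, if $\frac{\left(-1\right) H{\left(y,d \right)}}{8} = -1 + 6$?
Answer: $329476$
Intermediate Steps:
$H{\left(y,d \right)} = -40$ ($H{\left(y,d \right)} = - 8 \left(-1 + 6\right) = \left(-8\right) 5 = -40$)
$C{\left(x,P \right)} = -12$ ($C{\left(x,P \right)} = \left(-12 + P\right) - P = -12$)
$\left(C{\left(H{\left(7,5 \right)},-26 \right)} + 586\right)^{2} = \left(-12 + 586\right)^{2} = 574^{2} = 329476$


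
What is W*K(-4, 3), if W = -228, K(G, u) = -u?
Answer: 684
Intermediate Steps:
W*K(-4, 3) = -(-228)*3 = -228*(-3) = 684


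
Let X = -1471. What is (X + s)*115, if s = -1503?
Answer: -342010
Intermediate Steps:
(X + s)*115 = (-1471 - 1503)*115 = -2974*115 = -342010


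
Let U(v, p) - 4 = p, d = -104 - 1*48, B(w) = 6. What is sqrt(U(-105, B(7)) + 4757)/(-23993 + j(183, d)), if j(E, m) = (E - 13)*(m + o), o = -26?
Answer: -sqrt(4767)/54253 ≈ -0.0012726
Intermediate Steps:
d = -152 (d = -104 - 48 = -152)
U(v, p) = 4 + p
j(E, m) = (-26 + m)*(-13 + E) (j(E, m) = (E - 13)*(m - 26) = (-13 + E)*(-26 + m) = (-26 + m)*(-13 + E))
sqrt(U(-105, B(7)) + 4757)/(-23993 + j(183, d)) = sqrt((4 + 6) + 4757)/(-23993 + (338 - 26*183 - 13*(-152) + 183*(-152))) = sqrt(10 + 4757)/(-23993 + (338 - 4758 + 1976 - 27816)) = sqrt(4767)/(-23993 - 30260) = sqrt(4767)/(-54253) = sqrt(4767)*(-1/54253) = -sqrt(4767)/54253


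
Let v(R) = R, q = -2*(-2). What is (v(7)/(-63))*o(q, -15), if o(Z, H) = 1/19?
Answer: -1/171 ≈ -0.0058480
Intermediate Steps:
q = 4
o(Z, H) = 1/19
(v(7)/(-63))*o(q, -15) = (7/(-63))*(1/19) = (7*(-1/63))*(1/19) = -⅑*1/19 = -1/171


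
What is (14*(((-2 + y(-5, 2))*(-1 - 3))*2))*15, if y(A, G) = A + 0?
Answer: 11760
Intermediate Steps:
y(A, G) = A
(14*(((-2 + y(-5, 2))*(-1 - 3))*2))*15 = (14*(((-2 - 5)*(-1 - 3))*2))*15 = (14*(-7*(-4)*2))*15 = (14*(28*2))*15 = (14*56)*15 = 784*15 = 11760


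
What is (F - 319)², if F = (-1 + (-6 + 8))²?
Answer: 101124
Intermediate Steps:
F = 1 (F = (-1 + 2)² = 1² = 1)
(F - 319)² = (1 - 319)² = (-318)² = 101124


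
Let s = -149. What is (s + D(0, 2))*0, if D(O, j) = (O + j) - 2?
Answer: 0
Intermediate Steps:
D(O, j) = -2 + O + j
(s + D(0, 2))*0 = (-149 + (-2 + 0 + 2))*0 = (-149 + 0)*0 = -149*0 = 0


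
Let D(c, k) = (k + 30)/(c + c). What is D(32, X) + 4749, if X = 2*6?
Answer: 151989/32 ≈ 4749.7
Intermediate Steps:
X = 12
D(c, k) = (30 + k)/(2*c) (D(c, k) = (30 + k)/((2*c)) = (30 + k)*(1/(2*c)) = (30 + k)/(2*c))
D(32, X) + 4749 = (½)*(30 + 12)/32 + 4749 = (½)*(1/32)*42 + 4749 = 21/32 + 4749 = 151989/32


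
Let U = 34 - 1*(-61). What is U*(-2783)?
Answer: -264385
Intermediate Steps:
U = 95 (U = 34 + 61 = 95)
U*(-2783) = 95*(-2783) = -264385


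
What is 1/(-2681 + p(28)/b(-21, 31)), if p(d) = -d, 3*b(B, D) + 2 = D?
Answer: -29/77833 ≈ -0.00037259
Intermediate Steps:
b(B, D) = -⅔ + D/3
1/(-2681 + p(28)/b(-21, 31)) = 1/(-2681 + (-1*28)/(-⅔ + (⅓)*31)) = 1/(-2681 - 28/(-⅔ + 31/3)) = 1/(-2681 - 28/29/3) = 1/(-2681 - 28*3/29) = 1/(-2681 - 84/29) = 1/(-77833/29) = -29/77833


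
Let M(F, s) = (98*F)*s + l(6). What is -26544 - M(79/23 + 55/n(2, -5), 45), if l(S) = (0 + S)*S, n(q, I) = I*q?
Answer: -401865/23 ≈ -17472.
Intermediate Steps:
l(S) = S² (l(S) = S*S = S²)
M(F, s) = 36 + 98*F*s (M(F, s) = (98*F)*s + 6² = 98*F*s + 36 = 36 + 98*F*s)
-26544 - M(79/23 + 55/n(2, -5), 45) = -26544 - (36 + 98*(79/23 + 55/((-5*2)))*45) = -26544 - (36 + 98*(79*(1/23) + 55/(-10))*45) = -26544 - (36 + 98*(79/23 + 55*(-⅒))*45) = -26544 - (36 + 98*(79/23 - 11/2)*45) = -26544 - (36 + 98*(-95/46)*45) = -26544 - (36 - 209475/23) = -26544 - 1*(-208647/23) = -26544 + 208647/23 = -401865/23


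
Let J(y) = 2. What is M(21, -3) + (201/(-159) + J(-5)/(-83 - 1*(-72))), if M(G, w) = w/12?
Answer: -3955/2332 ≈ -1.6960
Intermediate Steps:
M(G, w) = w/12 (M(G, w) = w*(1/12) = w/12)
M(21, -3) + (201/(-159) + J(-5)/(-83 - 1*(-72))) = (1/12)*(-3) + (201/(-159) + 2/(-83 - 1*(-72))) = -¼ + (201*(-1/159) + 2/(-83 + 72)) = -¼ + (-67/53 + 2/(-11)) = -¼ + (-67/53 + 2*(-1/11)) = -¼ + (-67/53 - 2/11) = -¼ - 843/583 = -3955/2332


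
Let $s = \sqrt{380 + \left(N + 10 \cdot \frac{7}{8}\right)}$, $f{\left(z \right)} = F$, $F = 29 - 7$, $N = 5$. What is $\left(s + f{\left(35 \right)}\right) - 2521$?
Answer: $-2499 + \frac{15 \sqrt{7}}{2} \approx -2479.2$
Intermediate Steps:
$F = 22$
$f{\left(z \right)} = 22$
$s = \frac{15 \sqrt{7}}{2}$ ($s = \sqrt{380 + \left(5 + 10 \cdot \frac{7}{8}\right)} = \sqrt{380 + \left(5 + \frac{35}{4}\right)} = \sqrt{380 + \frac{55}{4}} = \sqrt{\frac{1575}{4}} = \frac{15 \sqrt{7}}{2} \approx 19.843$)
$\left(s + f{\left(35 \right)}\right) - 2521 = \left(\frac{15 \sqrt{7}}{2} + 22\right) - 2521 = \left(22 + \frac{15 \sqrt{7}}{2}\right) - 2521 = -2499 + \frac{15 \sqrt{7}}{2}$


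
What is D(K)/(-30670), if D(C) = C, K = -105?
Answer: 21/6134 ≈ 0.0034235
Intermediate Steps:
D(K)/(-30670) = -105/(-30670) = -105*(-1/30670) = 21/6134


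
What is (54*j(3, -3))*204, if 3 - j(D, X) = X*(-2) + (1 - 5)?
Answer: 11016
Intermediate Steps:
j(D, X) = 7 + 2*X (j(D, X) = 3 - (X*(-2) + (1 - 5)) = 3 - (-2*X - 4) = 3 - (-4 - 2*X) = 3 + (4 + 2*X) = 7 + 2*X)
(54*j(3, -3))*204 = (54*(7 + 2*(-3)))*204 = (54*(7 - 6))*204 = (54*1)*204 = 54*204 = 11016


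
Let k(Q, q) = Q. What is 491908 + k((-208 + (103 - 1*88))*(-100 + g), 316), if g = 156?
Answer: 481100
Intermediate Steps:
491908 + k((-208 + (103 - 1*88))*(-100 + g), 316) = 491908 + (-208 + (103 - 1*88))*(-100 + 156) = 491908 + (-208 + (103 - 88))*56 = 491908 + (-208 + 15)*56 = 491908 - 193*56 = 491908 - 10808 = 481100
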